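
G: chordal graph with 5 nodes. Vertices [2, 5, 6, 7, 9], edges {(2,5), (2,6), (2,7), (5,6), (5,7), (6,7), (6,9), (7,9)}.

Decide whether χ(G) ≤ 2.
No, G is not 2-colorable

The clique on vertices [2, 5, 6, 7] has size 4 > 2, so it alone needs 4 colors.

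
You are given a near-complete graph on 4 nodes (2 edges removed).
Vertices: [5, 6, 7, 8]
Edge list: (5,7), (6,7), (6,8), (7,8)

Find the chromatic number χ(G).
χ(G) = 3

Clique number ω(G) = 3 (lower bound: χ ≥ ω).
The clique on [6, 7, 8] has size 3, forcing χ ≥ 3, and the coloring below uses 3 colors, so χ(G) = 3.
A valid 3-coloring: color 1: [7]; color 2: [5, 8]; color 3: [6].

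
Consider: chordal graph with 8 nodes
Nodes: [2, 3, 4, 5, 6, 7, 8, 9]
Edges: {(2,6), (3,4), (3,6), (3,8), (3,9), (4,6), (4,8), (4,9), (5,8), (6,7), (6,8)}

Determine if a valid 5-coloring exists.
A valid 5-coloring: color 1: [5, 6, 9]; color 2: [2, 7, 8]; color 3: [3]; color 4: [4].
(χ(G) = 4 ≤ 5.)

Yes, G is 5-colorable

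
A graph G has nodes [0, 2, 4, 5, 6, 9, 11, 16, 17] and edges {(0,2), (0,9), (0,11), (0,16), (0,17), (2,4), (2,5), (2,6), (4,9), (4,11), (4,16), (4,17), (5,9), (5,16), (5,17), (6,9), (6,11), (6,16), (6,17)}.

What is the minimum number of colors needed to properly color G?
Clique number ω(G) = 2 (lower bound: χ ≥ ω).
The graph is bipartite (no odd cycle), so 2 colors suffice: χ(G) = 2.
A valid 2-coloring: color 1: [0, 4, 5, 6]; color 2: [2, 9, 11, 16, 17].

χ(G) = 2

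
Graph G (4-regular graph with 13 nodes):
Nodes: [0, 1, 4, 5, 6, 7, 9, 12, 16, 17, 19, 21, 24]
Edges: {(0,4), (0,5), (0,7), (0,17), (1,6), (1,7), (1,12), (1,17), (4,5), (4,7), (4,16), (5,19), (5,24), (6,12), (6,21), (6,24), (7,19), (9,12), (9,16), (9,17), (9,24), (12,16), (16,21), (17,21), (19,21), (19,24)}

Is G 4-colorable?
Yes, G is 4-colorable

A valid 4-coloring: color 1: [5, 7, 12, 21]; color 2: [4, 6, 9, 19]; color 3: [0, 1, 16, 24]; color 4: [17].
(χ(G) = 3 ≤ 4.)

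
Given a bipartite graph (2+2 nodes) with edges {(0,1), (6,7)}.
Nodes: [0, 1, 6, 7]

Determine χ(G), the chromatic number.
χ(G) = 2

Clique number ω(G) = 2 (lower bound: χ ≥ ω).
The graph is bipartite (no odd cycle), so 2 colors suffice: χ(G) = 2.
A valid 2-coloring: color 1: [0, 7]; color 2: [1, 6].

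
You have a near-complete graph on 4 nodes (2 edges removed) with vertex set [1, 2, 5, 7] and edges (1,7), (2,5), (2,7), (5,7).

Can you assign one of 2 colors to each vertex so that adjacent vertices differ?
No, G is not 2-colorable

The clique on vertices [2, 5, 7] has size 3 > 2, so it alone needs 3 colors.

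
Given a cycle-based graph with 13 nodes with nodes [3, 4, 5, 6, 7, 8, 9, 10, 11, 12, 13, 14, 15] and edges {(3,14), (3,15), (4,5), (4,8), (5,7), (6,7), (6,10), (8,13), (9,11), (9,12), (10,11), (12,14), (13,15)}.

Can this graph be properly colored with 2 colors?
Odd cycle [8, 13, 15, 3, 14, 12, 9, 11, 10, 6, 7, 5, 4] needs 3 colors (χ ≥ 3).
Hence χ(G) ≥ 3 > 2, so no proper 2-coloring exists.

No, G is not 2-colorable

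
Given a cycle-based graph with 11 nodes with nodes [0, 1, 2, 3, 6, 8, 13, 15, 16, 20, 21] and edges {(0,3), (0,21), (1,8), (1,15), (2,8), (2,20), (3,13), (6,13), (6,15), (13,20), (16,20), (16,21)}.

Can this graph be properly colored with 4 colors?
Yes, G is 4-colorable

A valid 4-coloring: color 1: [0, 8, 13, 15, 16]; color 2: [1, 3, 6, 20, 21]; color 3: [2].
(χ(G) = 3 ≤ 4.)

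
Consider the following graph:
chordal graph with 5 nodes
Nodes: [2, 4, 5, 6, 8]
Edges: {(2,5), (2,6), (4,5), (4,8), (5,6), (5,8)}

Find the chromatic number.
Clique number ω(G) = 3 (lower bound: χ ≥ ω).
The clique on [4, 5, 8] has size 3, forcing χ ≥ 3, and the coloring below uses 3 colors, so χ(G) = 3.
A valid 3-coloring: color 1: [5]; color 2: [4, 6]; color 3: [2, 8].

χ(G) = 3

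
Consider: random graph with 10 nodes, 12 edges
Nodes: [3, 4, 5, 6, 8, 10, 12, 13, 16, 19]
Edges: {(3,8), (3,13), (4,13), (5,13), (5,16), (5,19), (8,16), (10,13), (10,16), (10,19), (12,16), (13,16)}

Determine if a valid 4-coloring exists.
A valid 4-coloring: color 1: [6, 8, 12, 13, 19]; color 2: [3, 4, 16]; color 3: [5, 10].
(χ(G) = 3 ≤ 4.)

Yes, G is 4-colorable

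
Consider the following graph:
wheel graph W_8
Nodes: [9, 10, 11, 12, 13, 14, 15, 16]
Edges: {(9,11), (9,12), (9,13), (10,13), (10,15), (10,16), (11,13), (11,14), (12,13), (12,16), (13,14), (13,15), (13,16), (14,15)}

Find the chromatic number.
χ(G) = 4

Clique number ω(G) = 3 (lower bound: χ ≥ ω).
Odd cycle [16, 12, 9, 11, 14, 15, 10] needs 3 colors (χ ≥ 3).
Vertex 13 is adjacent to every vertex of [9, 10, 11, 12, 14, 15, 16], which already need 3 colors among themselves, so 13 needs a new color (χ ≥ 4).
The coloring below uses 4 colors, so χ(G) = 4.
A valid 4-coloring: color 1: [13]; color 2: [9, 15, 16]; color 3: [10, 11, 12]; color 4: [14].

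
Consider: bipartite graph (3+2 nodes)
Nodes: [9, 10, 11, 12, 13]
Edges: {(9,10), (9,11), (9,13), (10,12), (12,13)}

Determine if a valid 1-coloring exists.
Edge (9,10) forces its endpoints to differ, so 1 color is not enough.

No, G is not 1-colorable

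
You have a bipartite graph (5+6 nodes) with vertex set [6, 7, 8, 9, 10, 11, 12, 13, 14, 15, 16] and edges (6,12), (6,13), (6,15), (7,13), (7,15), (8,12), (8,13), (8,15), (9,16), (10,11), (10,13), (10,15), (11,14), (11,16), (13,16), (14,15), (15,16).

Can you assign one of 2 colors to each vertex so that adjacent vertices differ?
A valid 2-coloring: color 1: [9, 11, 12, 13, 15]; color 2: [6, 7, 8, 10, 14, 16].
(χ(G) = 2 ≤ 2.)

Yes, G is 2-colorable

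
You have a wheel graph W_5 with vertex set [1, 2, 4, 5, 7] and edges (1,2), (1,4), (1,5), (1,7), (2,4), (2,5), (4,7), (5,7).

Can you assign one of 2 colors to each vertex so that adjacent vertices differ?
The clique on vertices [1, 2, 4] has size 3 > 2, so it alone needs 3 colors.

No, G is not 2-colorable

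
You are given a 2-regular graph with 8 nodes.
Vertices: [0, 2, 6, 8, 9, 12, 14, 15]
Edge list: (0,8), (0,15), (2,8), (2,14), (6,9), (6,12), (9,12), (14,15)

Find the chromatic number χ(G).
Clique number ω(G) = 3 (lower bound: χ ≥ ω).
The clique on [6, 9, 12] has size 3, forcing χ ≥ 3, and the coloring below uses 3 colors, so χ(G) = 3.
A valid 3-coloring: color 1: [2, 9, 15]; color 2: [8, 12, 14]; color 3: [0, 6].

χ(G) = 3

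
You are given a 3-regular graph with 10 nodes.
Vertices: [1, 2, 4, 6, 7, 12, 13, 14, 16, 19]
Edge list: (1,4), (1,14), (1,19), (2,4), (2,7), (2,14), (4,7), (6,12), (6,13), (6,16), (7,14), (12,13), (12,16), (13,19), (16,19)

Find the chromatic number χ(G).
Clique number ω(G) = 3 (lower bound: χ ≥ ω).
The clique on [2, 4, 7] has size 3, forcing χ ≥ 3, and the coloring below uses 3 colors, so χ(G) = 3.
A valid 3-coloring: color 1: [1, 2, 13, 16]; color 2: [4, 12, 14, 19]; color 3: [6, 7].

χ(G) = 3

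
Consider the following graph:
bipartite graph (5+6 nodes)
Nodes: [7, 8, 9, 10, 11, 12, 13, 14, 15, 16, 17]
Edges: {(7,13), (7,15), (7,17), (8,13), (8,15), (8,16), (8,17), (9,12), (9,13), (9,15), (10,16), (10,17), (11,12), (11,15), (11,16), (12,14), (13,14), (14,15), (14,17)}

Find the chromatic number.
Clique number ω(G) = 2 (lower bound: χ ≥ ω).
The graph is bipartite (no odd cycle), so 2 colors suffice: χ(G) = 2.
A valid 2-coloring: color 1: [12, 13, 15, 16, 17]; color 2: [7, 8, 9, 10, 11, 14].

χ(G) = 2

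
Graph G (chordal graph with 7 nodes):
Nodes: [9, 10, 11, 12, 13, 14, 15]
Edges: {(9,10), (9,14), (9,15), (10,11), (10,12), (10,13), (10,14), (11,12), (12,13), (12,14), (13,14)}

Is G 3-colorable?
No, G is not 3-colorable

The clique on vertices [10, 12, 13, 14] has size 4 > 3, so it alone needs 4 colors.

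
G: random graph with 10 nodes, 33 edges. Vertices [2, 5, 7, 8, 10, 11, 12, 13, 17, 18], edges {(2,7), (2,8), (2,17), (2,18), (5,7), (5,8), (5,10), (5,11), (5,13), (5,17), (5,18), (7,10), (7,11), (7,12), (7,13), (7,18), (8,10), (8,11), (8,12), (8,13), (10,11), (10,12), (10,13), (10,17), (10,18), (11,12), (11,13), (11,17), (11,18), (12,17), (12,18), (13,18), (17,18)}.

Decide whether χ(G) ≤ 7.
Yes, G is 7-colorable

A valid 7-coloring: color 1: [8, 18]; color 2: [2, 10]; color 3: [11]; color 4: [5, 12]; color 5: [7, 17]; color 6: [13].
(χ(G) = 6 ≤ 7.)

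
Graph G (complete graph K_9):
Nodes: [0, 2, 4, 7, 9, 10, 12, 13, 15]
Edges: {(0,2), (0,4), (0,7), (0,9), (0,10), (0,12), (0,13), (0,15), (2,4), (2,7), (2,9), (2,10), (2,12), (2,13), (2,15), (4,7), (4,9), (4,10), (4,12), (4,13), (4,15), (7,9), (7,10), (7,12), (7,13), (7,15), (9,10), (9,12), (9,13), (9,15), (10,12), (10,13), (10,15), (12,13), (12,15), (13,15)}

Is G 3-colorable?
No, G is not 3-colorable

The clique on vertices [0, 2, 4, 7, 9, 10, 12, 13, 15] has size 9 > 3, so it alone needs 9 colors.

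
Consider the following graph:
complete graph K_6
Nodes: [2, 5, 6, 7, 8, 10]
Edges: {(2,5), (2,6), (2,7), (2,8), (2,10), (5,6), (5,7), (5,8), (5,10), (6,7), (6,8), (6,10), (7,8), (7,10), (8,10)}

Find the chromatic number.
Clique number ω(G) = 6 (lower bound: χ ≥ ω).
The clique on [2, 5, 6, 7, 8, 10] has size 6, forcing χ ≥ 6, and the coloring below uses 6 colors, so χ(G) = 6.
A valid 6-coloring: color 1: [7]; color 2: [6]; color 3: [5]; color 4: [10]; color 5: [2]; color 6: [8].

χ(G) = 6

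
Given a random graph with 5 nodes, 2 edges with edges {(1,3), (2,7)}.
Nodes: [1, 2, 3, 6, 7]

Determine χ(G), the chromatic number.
Clique number ω(G) = 2 (lower bound: χ ≥ ω).
The graph is bipartite (no odd cycle), so 2 colors suffice: χ(G) = 2.
A valid 2-coloring: color 1: [1, 6, 7]; color 2: [2, 3].

χ(G) = 2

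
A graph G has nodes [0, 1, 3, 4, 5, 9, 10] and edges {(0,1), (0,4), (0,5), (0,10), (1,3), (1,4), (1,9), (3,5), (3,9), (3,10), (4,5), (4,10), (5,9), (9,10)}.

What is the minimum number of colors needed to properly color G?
χ(G) = 3

Clique number ω(G) = 3 (lower bound: χ ≥ ω).
The clique on [0, 1, 4] has size 3, forcing χ ≥ 3, and the coloring below uses 3 colors, so χ(G) = 3.
A valid 3-coloring: color 1: [1, 5, 10]; color 2: [4, 9]; color 3: [0, 3].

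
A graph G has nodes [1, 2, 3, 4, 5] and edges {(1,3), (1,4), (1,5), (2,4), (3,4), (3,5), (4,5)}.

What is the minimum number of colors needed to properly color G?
Clique number ω(G) = 4 (lower bound: χ ≥ ω).
The clique on [1, 3, 4, 5] has size 4, forcing χ ≥ 4, and the coloring below uses 4 colors, so χ(G) = 4.
A valid 4-coloring: color 1: [4]; color 2: [1, 2]; color 3: [5]; color 4: [3].

χ(G) = 4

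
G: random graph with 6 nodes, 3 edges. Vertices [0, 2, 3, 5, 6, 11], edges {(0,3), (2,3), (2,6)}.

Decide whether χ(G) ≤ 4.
Yes, G is 4-colorable

A valid 4-coloring: color 1: [3, 5, 6, 11]; color 2: [0, 2].
(χ(G) = 2 ≤ 4.)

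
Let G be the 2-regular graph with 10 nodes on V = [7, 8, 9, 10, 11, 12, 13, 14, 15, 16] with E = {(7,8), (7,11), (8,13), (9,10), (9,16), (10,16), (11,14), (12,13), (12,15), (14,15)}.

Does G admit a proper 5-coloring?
A valid 5-coloring: color 1: [7, 9, 13, 15]; color 2: [8, 11, 12, 16]; color 3: [10, 14].
(χ(G) = 3 ≤ 5.)

Yes, G is 5-colorable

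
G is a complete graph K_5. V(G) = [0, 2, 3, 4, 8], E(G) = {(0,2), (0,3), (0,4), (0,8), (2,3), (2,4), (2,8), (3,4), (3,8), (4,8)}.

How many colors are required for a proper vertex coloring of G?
Clique number ω(G) = 5 (lower bound: χ ≥ ω).
The clique on [0, 2, 3, 4, 8] has size 5, forcing χ ≥ 5, and the coloring below uses 5 colors, so χ(G) = 5.
A valid 5-coloring: color 1: [3]; color 2: [2]; color 3: [8]; color 4: [4]; color 5: [0].

χ(G) = 5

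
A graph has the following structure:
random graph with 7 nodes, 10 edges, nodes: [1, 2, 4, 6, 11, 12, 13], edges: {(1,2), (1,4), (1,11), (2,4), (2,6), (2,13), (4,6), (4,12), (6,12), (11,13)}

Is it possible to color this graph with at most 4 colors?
A valid 4-coloring: color 1: [4, 11]; color 2: [2, 12]; color 3: [1, 6, 13].
(χ(G) = 3 ≤ 4.)

Yes, G is 4-colorable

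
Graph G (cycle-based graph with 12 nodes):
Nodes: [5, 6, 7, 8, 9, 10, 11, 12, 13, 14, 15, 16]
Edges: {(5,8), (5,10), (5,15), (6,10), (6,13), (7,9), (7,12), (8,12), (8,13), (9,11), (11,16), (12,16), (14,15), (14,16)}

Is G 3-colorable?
A valid 3-coloring: color 1: [5, 6, 9, 12, 14]; color 2: [7, 8, 10, 15, 16]; color 3: [11, 13].
(χ(G) = 3 ≤ 3.)

Yes, G is 3-colorable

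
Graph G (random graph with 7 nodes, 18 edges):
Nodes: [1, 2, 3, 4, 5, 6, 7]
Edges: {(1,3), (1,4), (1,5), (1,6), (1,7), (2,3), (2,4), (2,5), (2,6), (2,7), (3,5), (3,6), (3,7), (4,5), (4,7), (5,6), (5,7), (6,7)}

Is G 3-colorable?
The clique on vertices [1, 3, 5, 6, 7] has size 5 > 3, so it alone needs 5 colors.

No, G is not 3-colorable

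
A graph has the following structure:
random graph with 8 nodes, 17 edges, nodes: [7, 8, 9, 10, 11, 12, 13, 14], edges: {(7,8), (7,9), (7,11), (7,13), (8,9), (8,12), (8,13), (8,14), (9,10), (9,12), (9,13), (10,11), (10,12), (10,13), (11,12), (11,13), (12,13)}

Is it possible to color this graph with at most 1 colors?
The clique on vertices [8, 9, 12, 13] has size 4 > 1, so it alone needs 4 colors.

No, G is not 1-colorable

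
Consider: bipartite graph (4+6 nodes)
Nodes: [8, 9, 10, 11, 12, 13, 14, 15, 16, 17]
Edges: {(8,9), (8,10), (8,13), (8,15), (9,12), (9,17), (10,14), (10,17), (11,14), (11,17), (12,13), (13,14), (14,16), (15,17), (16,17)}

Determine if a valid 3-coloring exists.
A valid 3-coloring: color 1: [8, 12, 14, 17]; color 2: [9, 10, 11, 13, 15, 16].
(χ(G) = 2 ≤ 3.)

Yes, G is 3-colorable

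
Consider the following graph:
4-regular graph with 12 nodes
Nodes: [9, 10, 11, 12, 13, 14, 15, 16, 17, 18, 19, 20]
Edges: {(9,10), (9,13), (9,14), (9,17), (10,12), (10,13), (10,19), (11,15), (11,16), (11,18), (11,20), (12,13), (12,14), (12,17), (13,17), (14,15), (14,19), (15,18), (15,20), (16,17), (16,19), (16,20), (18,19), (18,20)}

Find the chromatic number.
χ(G) = 4

Clique number ω(G) = 4 (lower bound: χ ≥ ω).
The clique on [11, 15, 18, 20] has size 4, forcing χ ≥ 4, and the coloring below uses 4 colors, so χ(G) = 4.
A valid 4-coloring: color 1: [9, 12, 15, 16]; color 2: [10, 14, 17, 18]; color 3: [11, 13, 19]; color 4: [20].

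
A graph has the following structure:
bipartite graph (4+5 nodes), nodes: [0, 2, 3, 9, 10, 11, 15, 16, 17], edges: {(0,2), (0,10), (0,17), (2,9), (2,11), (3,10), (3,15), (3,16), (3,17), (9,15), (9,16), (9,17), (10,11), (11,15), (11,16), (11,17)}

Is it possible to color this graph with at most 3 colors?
A valid 3-coloring: color 1: [0, 3, 9, 11]; color 2: [2, 10, 15, 16, 17].
(χ(G) = 2 ≤ 3.)

Yes, G is 3-colorable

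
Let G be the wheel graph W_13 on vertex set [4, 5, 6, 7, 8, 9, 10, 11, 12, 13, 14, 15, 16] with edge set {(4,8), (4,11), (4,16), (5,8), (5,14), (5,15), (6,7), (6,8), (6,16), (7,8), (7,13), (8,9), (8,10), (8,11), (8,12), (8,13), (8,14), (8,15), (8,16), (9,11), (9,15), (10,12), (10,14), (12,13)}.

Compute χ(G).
Clique number ω(G) = 3 (lower bound: χ ≥ ω).
The clique on [4, 8, 16] has size 3, forcing χ ≥ 3, and the coloring below uses 3 colors, so χ(G) = 3.
A valid 3-coloring: color 1: [8]; color 2: [4, 5, 6, 9, 10, 13]; color 3: [7, 11, 12, 14, 15, 16].

χ(G) = 3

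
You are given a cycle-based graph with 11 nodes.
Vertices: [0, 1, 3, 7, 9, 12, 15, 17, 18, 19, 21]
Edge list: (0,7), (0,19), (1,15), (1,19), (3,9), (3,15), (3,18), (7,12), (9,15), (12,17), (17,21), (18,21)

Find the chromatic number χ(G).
Clique number ω(G) = 3 (lower bound: χ ≥ ω).
The clique on [3, 9, 15] has size 3, forcing χ ≥ 3, and the coloring below uses 3 colors, so χ(G) = 3.
A valid 3-coloring: color 1: [0, 1, 3, 12, 21]; color 2: [7, 15, 17, 18, 19]; color 3: [9].

χ(G) = 3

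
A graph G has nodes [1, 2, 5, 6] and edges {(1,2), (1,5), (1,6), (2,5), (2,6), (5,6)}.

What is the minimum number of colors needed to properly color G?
Clique number ω(G) = 4 (lower bound: χ ≥ ω).
The clique on [1, 2, 5, 6] has size 4, forcing χ ≥ 4, and the coloring below uses 4 colors, so χ(G) = 4.
A valid 4-coloring: color 1: [2]; color 2: [1]; color 3: [6]; color 4: [5].

χ(G) = 4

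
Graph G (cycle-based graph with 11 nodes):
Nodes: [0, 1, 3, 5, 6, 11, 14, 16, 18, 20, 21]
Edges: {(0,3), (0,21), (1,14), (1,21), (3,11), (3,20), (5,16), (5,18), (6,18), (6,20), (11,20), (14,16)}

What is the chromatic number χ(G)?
Clique number ω(G) = 3 (lower bound: χ ≥ ω).
The clique on [3, 11, 20] has size 3, forcing χ ≥ 3, and the coloring below uses 3 colors, so χ(G) = 3.
A valid 3-coloring: color 1: [3, 5, 6, 14, 21]; color 2: [0, 1, 16, 18, 20]; color 3: [11].

χ(G) = 3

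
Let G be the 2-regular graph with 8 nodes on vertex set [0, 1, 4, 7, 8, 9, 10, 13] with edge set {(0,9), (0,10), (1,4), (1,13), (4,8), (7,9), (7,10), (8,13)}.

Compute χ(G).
χ(G) = 2

Clique number ω(G) = 2 (lower bound: χ ≥ ω).
The graph is bipartite (no odd cycle), so 2 colors suffice: χ(G) = 2.
A valid 2-coloring: color 1: [0, 1, 7, 8]; color 2: [4, 9, 10, 13].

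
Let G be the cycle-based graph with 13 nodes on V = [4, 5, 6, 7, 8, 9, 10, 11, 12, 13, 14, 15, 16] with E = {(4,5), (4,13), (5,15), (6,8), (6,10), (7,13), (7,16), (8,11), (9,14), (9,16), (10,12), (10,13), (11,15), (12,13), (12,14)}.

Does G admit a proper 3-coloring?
Yes, G is 3-colorable

A valid 3-coloring: color 1: [5, 6, 11, 13, 14, 16]; color 2: [4, 7, 8, 9, 12, 15]; color 3: [10].
(χ(G) = 3 ≤ 3.)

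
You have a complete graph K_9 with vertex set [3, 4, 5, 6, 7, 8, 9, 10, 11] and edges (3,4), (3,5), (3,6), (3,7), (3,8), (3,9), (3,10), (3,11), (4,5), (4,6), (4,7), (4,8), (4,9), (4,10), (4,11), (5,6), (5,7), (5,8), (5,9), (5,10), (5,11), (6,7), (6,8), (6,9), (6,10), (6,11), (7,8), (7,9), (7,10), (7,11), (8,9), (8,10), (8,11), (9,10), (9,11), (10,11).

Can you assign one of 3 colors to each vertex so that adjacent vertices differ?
No, G is not 3-colorable

The clique on vertices [3, 4, 5, 6, 7, 8, 9, 10, 11] has size 9 > 3, so it alone needs 9 colors.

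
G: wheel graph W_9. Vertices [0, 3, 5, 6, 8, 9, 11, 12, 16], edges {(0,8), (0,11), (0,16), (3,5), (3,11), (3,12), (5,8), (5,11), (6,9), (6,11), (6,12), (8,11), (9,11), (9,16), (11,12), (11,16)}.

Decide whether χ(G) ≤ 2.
The clique on vertices [0, 11, 16] has size 3 > 2, so it alone needs 3 colors.

No, G is not 2-colorable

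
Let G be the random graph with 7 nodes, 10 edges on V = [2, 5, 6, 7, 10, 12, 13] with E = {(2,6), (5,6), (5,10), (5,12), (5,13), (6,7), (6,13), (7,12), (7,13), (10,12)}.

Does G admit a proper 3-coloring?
A valid 3-coloring: color 1: [6, 10]; color 2: [2, 5, 7]; color 3: [12, 13].
(χ(G) = 3 ≤ 3.)

Yes, G is 3-colorable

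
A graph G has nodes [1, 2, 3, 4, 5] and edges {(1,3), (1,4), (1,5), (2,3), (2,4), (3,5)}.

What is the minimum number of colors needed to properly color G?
χ(G) = 3

Clique number ω(G) = 3 (lower bound: χ ≥ ω).
The clique on [1, 3, 5] has size 3, forcing χ ≥ 3, and the coloring below uses 3 colors, so χ(G) = 3.
A valid 3-coloring: color 1: [1, 2]; color 2: [3, 4]; color 3: [5].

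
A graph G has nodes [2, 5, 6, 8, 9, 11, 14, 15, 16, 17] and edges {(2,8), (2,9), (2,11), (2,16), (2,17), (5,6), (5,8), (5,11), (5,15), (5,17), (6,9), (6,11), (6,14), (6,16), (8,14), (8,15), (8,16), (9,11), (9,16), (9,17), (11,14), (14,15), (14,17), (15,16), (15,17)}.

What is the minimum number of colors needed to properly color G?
Clique number ω(G) = 3 (lower bound: χ ≥ ω).
Suppose a proper 3-coloring c exists. The clique [2, 8, 16] takes 3 distinct colors; by symmetry let c(2) = 1, c(8) = 2, c(16) = 3.
- Vertex 9: neighbors [2, 16] already have colors [1, 3] ⇒ c(9) = 2.
- Vertex 6: neighbors [9, 16] already have colors [2, 3] ⇒ c(6) = 1.
- Vertex 5: neighbors [6, 8] already have colors [1, 2] ⇒ c(5) = 3.
- Vertex 17: neighbors [2, 9, 5] already have colors [1, 2, 3] — all 3 colors blocked. Contradiction.
The forced assignments end in a contradiction, so G has no proper 3-coloring (χ ≥ 4).
The coloring below uses 4 colors, so χ(G) = 4.
A valid 4-coloring: color 1: [11, 16, 17]; color 2: [8, 9]; color 3: [2, 5, 14]; color 4: [6, 15].

χ(G) = 4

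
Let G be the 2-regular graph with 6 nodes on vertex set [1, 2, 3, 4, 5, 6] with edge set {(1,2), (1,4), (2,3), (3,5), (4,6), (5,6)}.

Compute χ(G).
Clique number ω(G) = 2 (lower bound: χ ≥ ω).
The graph is bipartite (no odd cycle), so 2 colors suffice: χ(G) = 2.
A valid 2-coloring: color 1: [1, 3, 6]; color 2: [2, 4, 5].

χ(G) = 2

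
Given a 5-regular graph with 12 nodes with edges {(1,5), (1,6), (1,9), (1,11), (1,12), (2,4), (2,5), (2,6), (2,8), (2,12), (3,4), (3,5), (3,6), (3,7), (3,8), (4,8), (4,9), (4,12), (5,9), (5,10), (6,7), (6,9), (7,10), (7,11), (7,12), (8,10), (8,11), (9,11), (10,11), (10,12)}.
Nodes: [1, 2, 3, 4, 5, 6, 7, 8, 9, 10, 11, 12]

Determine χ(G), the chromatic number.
χ(G) = 4

Clique number ω(G) = 3 (lower bound: χ ≥ ω).
Suppose a proper 3-coloring c exists. The clique [1, 5, 9] takes 3 distinct colors; by symmetry let c(1) = 1, c(5) = 2, c(9) = 3.
- Vertex 6: neighbors [1, 9] already have colors [1, 3] ⇒ c(6) = 2.
- Vertex 11: neighbors [1, 9] already have colors [1, 3] ⇒ c(11) = 2.
- Vertex 4: neighbors [9] already have colors [3]; try each remaining color.
- Case c(4) = 1:
  - Vertex 8: neighbors [4, 11] already have colors [1, 2] ⇒ c(8) = 3.
  - Vertex 2: neighbors [4, 5, 8] already have colors [1, 2, 3] — all 3 colors blocked. Contradiction.
- Case c(4) = 2:
  - Vertex 12: neighbors [1, 4] already have colors [1, 2] ⇒ c(12) = 3.
  - Vertex 7: neighbors [6, 12] already have colors [2, 3] ⇒ c(7) = 1.
  - Vertex 10: neighbors [7, 5, 12] already have colors [1, 2, 3] — all 3 colors blocked. Contradiction.
Every case ends in a contradiction, so G has no proper 3-coloring (χ ≥ 4).
The coloring below uses 4 colors, so χ(G) = 4.
A valid 4-coloring: color 1: [1, 4, 7]; color 2: [2, 3, 11]; color 3: [5, 6, 8, 12]; color 4: [9, 10].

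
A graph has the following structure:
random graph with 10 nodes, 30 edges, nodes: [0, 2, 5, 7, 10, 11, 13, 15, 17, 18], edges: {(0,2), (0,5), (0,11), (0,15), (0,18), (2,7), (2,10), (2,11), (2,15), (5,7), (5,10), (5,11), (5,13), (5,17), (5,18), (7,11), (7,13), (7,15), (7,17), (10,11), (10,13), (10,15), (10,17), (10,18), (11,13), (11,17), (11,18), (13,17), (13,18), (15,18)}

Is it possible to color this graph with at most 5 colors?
Yes, G is 5-colorable

A valid 5-coloring: color 1: [11, 15]; color 2: [0, 7, 10]; color 3: [2, 5]; color 4: [17, 18]; color 5: [13].
(χ(G) = 5 ≤ 5.)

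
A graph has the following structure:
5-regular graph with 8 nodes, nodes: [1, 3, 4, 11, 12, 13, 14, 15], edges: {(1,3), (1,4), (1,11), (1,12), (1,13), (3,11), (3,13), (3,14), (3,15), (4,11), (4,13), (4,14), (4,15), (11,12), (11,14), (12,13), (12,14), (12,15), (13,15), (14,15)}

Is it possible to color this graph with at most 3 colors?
Odd cycle [13, 1, 11, 14, 15] needs 3 colors (χ ≥ 3).
Vertex 3 is adjacent to every vertex of [1, 11, 13, 14, 15], which already need 3 colors among themselves, so 3 needs a new color (χ ≥ 4).
Hence χ(G) ≥ 4 > 3, so no proper 3-coloring exists.

No, G is not 3-colorable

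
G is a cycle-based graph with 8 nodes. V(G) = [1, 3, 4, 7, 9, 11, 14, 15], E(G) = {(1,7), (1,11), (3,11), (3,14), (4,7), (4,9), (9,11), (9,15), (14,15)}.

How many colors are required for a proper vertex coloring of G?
Clique number ω(G) = 2 (lower bound: χ ≥ ω).
Odd cycle [14, 3, 11, 9, 15] needs 3 colors (χ ≥ 3).
The coloring below uses 3 colors, so χ(G) = 3.
A valid 3-coloring: color 1: [3, 7, 9]; color 2: [4, 11, 14]; color 3: [1, 15].

χ(G) = 3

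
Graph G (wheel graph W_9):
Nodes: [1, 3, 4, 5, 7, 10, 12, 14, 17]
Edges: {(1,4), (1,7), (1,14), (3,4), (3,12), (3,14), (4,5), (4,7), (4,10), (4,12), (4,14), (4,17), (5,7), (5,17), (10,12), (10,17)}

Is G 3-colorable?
A valid 3-coloring: color 1: [4]; color 2: [1, 3, 5, 10]; color 3: [7, 12, 14, 17].
(χ(G) = 3 ≤ 3.)

Yes, G is 3-colorable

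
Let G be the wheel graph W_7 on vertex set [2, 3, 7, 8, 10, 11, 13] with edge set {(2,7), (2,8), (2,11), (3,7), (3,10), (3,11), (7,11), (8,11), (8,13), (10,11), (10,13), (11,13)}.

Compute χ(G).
Clique number ω(G) = 3 (lower bound: χ ≥ ω).
The clique on [3, 10, 11] has size 3, forcing χ ≥ 3, and the coloring below uses 3 colors, so χ(G) = 3.
A valid 3-coloring: color 1: [11]; color 2: [2, 3, 13]; color 3: [7, 8, 10].

χ(G) = 3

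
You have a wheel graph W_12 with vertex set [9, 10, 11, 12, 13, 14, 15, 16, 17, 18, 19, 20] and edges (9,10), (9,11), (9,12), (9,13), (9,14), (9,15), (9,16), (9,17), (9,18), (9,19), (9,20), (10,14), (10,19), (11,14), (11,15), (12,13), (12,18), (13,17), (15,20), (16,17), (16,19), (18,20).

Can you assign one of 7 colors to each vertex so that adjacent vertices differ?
Yes, G is 7-colorable

A valid 7-coloring: color 1: [9]; color 2: [13, 14, 15, 16, 18]; color 3: [10, 11, 12, 17, 20]; color 4: [19].
(χ(G) = 4 ≤ 7.)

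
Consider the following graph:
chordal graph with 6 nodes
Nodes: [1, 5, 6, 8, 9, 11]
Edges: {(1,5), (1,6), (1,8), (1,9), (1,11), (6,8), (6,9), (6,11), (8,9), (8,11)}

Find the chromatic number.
χ(G) = 4

Clique number ω(G) = 4 (lower bound: χ ≥ ω).
The clique on [1, 6, 8, 9] has size 4, forcing χ ≥ 4, and the coloring below uses 4 colors, so χ(G) = 4.
A valid 4-coloring: color 1: [1]; color 2: [5, 8]; color 3: [6]; color 4: [9, 11].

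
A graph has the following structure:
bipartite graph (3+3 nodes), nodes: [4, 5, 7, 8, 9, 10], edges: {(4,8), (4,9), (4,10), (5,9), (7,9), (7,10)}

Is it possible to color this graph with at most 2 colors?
A valid 2-coloring: color 1: [4, 5, 7]; color 2: [8, 9, 10].
(χ(G) = 2 ≤ 2.)

Yes, G is 2-colorable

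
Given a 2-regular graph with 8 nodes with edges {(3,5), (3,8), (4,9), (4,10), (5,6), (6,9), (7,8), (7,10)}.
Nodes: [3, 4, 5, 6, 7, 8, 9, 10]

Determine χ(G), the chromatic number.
Clique number ω(G) = 2 (lower bound: χ ≥ ω).
The graph is bipartite (no odd cycle), so 2 colors suffice: χ(G) = 2.
A valid 2-coloring: color 1: [5, 8, 9, 10]; color 2: [3, 4, 6, 7].

χ(G) = 2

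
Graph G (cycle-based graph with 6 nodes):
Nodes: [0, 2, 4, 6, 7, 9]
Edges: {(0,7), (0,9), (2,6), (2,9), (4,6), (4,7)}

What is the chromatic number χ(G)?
Clique number ω(G) = 2 (lower bound: χ ≥ ω).
The graph is bipartite (no odd cycle), so 2 colors suffice: χ(G) = 2.
A valid 2-coloring: color 1: [6, 7, 9]; color 2: [0, 2, 4].

χ(G) = 2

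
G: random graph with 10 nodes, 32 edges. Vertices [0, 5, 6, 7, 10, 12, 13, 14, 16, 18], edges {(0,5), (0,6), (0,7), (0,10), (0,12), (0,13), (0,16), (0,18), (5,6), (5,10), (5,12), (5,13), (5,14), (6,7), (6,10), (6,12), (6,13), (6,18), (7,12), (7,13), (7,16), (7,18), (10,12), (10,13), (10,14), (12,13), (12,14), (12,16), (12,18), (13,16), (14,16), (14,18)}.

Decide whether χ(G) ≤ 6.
A valid 6-coloring: color 1: [12]; color 2: [0, 14]; color 3: [13, 18]; color 4: [6, 16]; color 5: [7, 10]; color 6: [5].
(χ(G) = 6 ≤ 6.)

Yes, G is 6-colorable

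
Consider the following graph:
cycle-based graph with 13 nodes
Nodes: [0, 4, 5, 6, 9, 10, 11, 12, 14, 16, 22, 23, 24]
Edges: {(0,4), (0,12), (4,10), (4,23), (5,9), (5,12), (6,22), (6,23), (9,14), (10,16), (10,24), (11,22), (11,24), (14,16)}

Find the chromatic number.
χ(G) = 3

Clique number ω(G) = 2 (lower bound: χ ≥ ω).
Odd cycle [23, 4, 10, 24, 11, 22, 6] needs 3 colors (χ ≥ 3).
The coloring below uses 3 colors, so χ(G) = 3.
A valid 3-coloring: color 1: [4, 6, 9, 12, 16, 24]; color 2: [0, 5, 10, 14, 22, 23]; color 3: [11].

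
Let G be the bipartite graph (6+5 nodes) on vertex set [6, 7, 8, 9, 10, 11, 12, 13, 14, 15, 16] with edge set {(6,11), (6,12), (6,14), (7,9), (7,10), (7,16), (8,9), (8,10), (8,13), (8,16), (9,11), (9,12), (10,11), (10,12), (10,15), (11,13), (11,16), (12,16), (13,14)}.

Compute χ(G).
Clique number ω(G) = 2 (lower bound: χ ≥ ω).
The graph is bipartite (no odd cycle), so 2 colors suffice: χ(G) = 2.
A valid 2-coloring: color 1: [7, 8, 11, 12, 14, 15]; color 2: [6, 9, 10, 13, 16].

χ(G) = 2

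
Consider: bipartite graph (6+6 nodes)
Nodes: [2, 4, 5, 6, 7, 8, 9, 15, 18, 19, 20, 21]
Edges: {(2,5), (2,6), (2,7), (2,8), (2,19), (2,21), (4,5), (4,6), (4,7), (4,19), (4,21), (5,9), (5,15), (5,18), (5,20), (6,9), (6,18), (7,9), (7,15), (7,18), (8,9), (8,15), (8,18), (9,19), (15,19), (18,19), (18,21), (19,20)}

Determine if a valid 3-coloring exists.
A valid 3-coloring: color 1: [2, 4, 9, 15, 18, 20]; color 2: [5, 6, 7, 8, 19, 21].
(χ(G) = 2 ≤ 3.)

Yes, G is 3-colorable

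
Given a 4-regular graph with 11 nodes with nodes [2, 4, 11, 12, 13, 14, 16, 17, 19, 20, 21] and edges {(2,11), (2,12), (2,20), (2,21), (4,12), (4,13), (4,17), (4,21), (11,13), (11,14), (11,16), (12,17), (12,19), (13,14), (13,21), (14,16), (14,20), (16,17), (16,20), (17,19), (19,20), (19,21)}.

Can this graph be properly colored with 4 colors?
Yes, G is 4-colorable

A valid 4-coloring: color 1: [2, 4, 16, 19]; color 2: [14, 17, 21]; color 3: [12, 13, 20]; color 4: [11].
(χ(G) = 3 ≤ 4.)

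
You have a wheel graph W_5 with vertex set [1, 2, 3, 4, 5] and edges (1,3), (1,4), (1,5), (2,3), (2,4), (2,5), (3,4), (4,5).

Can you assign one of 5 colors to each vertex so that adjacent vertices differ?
A valid 5-coloring: color 1: [4]; color 2: [1, 2]; color 3: [3, 5].
(χ(G) = 3 ≤ 5.)

Yes, G is 5-colorable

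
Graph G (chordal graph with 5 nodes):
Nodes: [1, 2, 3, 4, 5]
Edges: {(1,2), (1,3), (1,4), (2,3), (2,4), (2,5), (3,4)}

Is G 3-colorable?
The clique on vertices [1, 2, 3, 4] has size 4 > 3, so it alone needs 4 colors.

No, G is not 3-colorable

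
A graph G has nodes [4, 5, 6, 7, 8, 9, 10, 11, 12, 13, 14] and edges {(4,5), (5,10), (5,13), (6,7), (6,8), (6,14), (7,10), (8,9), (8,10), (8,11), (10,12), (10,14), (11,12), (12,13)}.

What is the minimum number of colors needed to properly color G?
χ(G) = 2

Clique number ω(G) = 2 (lower bound: χ ≥ ω).
The graph is bipartite (no odd cycle), so 2 colors suffice: χ(G) = 2.
A valid 2-coloring: color 1: [4, 6, 9, 10, 11, 13]; color 2: [5, 7, 8, 12, 14].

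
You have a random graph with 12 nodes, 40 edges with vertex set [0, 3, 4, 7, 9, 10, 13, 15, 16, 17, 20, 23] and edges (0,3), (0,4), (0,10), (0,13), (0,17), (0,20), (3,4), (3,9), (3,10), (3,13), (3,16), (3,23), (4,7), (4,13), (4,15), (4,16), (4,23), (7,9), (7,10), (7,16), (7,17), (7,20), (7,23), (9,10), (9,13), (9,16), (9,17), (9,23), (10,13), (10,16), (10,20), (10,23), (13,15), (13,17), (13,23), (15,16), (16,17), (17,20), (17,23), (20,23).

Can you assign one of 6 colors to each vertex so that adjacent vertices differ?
Yes, G is 6-colorable

A valid 6-coloring: color 1: [13, 16, 20]; color 2: [4, 10, 17]; color 3: [0, 15, 23]; color 4: [9]; color 5: [3, 7].
(χ(G) = 5 ≤ 6.)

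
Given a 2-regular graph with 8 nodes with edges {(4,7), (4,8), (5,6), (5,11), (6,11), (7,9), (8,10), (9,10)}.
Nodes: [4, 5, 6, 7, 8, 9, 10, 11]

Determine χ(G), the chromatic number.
Clique number ω(G) = 3 (lower bound: χ ≥ ω).
The clique on [5, 6, 11] has size 3, forcing χ ≥ 3, and the coloring below uses 3 colors, so χ(G) = 3.
A valid 3-coloring: color 1: [4, 9, 11]; color 2: [6, 7, 8]; color 3: [5, 10].

χ(G) = 3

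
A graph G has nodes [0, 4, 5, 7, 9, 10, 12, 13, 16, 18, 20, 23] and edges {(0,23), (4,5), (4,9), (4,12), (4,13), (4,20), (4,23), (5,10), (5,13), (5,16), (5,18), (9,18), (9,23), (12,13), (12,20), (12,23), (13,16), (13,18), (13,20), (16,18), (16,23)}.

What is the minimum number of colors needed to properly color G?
χ(G) = 4

Clique number ω(G) = 4 (lower bound: χ ≥ ω).
The clique on [4, 12, 13, 20] has size 4, forcing χ ≥ 4, and the coloring below uses 4 colors, so χ(G) = 4.
A valid 4-coloring: color 1: [7, 10, 13, 23]; color 2: [0, 4, 18]; color 3: [5, 9, 12]; color 4: [16, 20].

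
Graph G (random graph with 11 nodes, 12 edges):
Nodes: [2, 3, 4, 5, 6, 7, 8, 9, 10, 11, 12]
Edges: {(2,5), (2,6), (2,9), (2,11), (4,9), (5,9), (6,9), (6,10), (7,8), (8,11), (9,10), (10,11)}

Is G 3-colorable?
A valid 3-coloring: color 1: [3, 7, 9, 11, 12]; color 2: [2, 4, 8, 10]; color 3: [5, 6].
(χ(G) = 3 ≤ 3.)

Yes, G is 3-colorable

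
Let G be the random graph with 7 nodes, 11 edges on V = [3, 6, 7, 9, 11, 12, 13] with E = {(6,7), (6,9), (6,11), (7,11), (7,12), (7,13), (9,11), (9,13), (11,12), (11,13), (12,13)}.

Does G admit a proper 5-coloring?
Yes, G is 5-colorable

A valid 5-coloring: color 1: [3, 11]; color 2: [7, 9]; color 3: [6, 13]; color 4: [12].
(χ(G) = 4 ≤ 5.)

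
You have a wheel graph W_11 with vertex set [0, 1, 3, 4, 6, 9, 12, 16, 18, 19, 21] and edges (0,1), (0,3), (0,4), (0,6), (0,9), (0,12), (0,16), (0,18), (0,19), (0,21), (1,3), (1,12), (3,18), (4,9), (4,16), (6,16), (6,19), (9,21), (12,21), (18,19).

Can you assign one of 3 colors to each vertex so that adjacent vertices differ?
Yes, G is 3-colorable

A valid 3-coloring: color 1: [0]; color 2: [1, 4, 6, 18, 21]; color 3: [3, 9, 12, 16, 19].
(χ(G) = 3 ≤ 3.)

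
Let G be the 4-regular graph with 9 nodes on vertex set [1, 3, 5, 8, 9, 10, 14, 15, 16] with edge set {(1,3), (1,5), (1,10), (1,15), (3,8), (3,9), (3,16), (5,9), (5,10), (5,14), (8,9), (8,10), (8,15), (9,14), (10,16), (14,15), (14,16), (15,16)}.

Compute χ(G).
Clique number ω(G) = 3 (lower bound: χ ≥ ω).
Suppose a proper 3-coloring c exists. The clique [1, 5, 10] takes 3 distinct colors; by symmetry let c(1) = 1, c(5) = 2, c(10) = 3.
- Vertex 3: neighbors [1] already have colors [1]; try each remaining color.
- Case c(3) = 2:
  - Vertex 8: neighbors [3, 10] already have colors [2, 3] ⇒ c(8) = 1.
  - Vertex 16: neighbors [3, 10] already have colors [2, 3] ⇒ c(16) = 1.
  - Vertex 14: neighbors [16, 5] already have colors [1, 2] ⇒ c(14) = 3.
  - Vertex 9: neighbors [8, 3, 14] already have colors [1, 2, 3] — all 3 colors blocked. Contradiction.
- Case c(3) = 3:
  - Vertex 9: neighbors [5, 3] already have colors [2, 3] ⇒ c(9) = 1.
  - Vertex 14: neighbors [9, 5] already have colors [1, 2] ⇒ c(14) = 3.
  - Vertex 15: neighbors [1, 14] already have colors [1, 3] ⇒ c(15) = 2.
  - Vertex 8: neighbors [9, 15, 3] already have colors [1, 2, 3] — all 3 colors blocked. Contradiction.
Every case ends in a contradiction, so G has no proper 3-coloring (χ ≥ 4).
The coloring below uses 4 colors, so χ(G) = 4.
A valid 4-coloring: color 1: [5, 8, 16]; color 2: [3, 10, 14]; color 3: [1, 9]; color 4: [15].

χ(G) = 4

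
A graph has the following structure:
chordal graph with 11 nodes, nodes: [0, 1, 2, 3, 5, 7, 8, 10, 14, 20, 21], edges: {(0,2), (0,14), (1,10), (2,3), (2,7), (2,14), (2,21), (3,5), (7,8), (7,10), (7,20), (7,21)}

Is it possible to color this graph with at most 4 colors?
Yes, G is 4-colorable

A valid 4-coloring: color 1: [2, 5, 8, 10, 20]; color 2: [0, 1, 3, 7]; color 3: [14, 21].
(χ(G) = 3 ≤ 4.)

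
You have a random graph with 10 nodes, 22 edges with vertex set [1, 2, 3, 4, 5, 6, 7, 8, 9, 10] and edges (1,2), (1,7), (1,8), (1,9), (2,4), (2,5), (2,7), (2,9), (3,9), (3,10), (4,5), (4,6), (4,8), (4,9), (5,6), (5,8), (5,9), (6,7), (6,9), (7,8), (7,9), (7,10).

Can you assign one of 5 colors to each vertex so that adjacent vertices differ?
A valid 5-coloring: color 1: [8, 9, 10]; color 2: [3, 4, 7]; color 3: [2, 6]; color 4: [1, 5].
(χ(G) = 4 ≤ 5.)

Yes, G is 5-colorable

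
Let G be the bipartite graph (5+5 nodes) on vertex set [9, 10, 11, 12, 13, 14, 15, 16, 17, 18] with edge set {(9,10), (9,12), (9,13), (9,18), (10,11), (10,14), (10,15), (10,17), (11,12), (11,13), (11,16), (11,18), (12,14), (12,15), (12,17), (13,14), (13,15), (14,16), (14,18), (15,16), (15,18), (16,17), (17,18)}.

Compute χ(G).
χ(G) = 2

Clique number ω(G) = 2 (lower bound: χ ≥ ω).
The graph is bipartite (no odd cycle), so 2 colors suffice: χ(G) = 2.
A valid 2-coloring: color 1: [9, 11, 14, 15, 17]; color 2: [10, 12, 13, 16, 18].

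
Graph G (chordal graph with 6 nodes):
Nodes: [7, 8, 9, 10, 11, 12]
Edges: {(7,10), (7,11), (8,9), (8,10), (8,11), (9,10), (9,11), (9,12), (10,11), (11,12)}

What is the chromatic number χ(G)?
Clique number ω(G) = 4 (lower bound: χ ≥ ω).
The clique on [8, 9, 10, 11] has size 4, forcing χ ≥ 4, and the coloring below uses 4 colors, so χ(G) = 4.
A valid 4-coloring: color 1: [11]; color 2: [7, 9]; color 3: [10, 12]; color 4: [8].

χ(G) = 4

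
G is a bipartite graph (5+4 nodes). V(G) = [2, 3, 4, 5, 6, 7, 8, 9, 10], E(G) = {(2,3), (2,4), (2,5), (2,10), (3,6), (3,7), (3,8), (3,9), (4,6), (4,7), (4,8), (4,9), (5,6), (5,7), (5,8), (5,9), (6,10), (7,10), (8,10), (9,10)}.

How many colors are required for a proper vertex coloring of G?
χ(G) = 2

Clique number ω(G) = 2 (lower bound: χ ≥ ω).
The graph is bipartite (no odd cycle), so 2 colors suffice: χ(G) = 2.
A valid 2-coloring: color 1: [3, 4, 5, 10]; color 2: [2, 6, 7, 8, 9].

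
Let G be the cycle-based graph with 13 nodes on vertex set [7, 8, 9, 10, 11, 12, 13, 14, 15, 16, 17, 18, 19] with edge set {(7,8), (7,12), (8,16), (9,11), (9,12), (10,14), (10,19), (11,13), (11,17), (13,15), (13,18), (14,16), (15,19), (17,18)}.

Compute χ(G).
χ(G) = 3

Clique number ω(G) = 2 (lower bound: χ ≥ ω).
Odd cycle [16, 8, 7, 12, 9, 11, 13, 15, 19, 10, 14] needs 3 colors (χ ≥ 3).
The coloring below uses 3 colors, so χ(G) = 3.
A valid 3-coloring: color 1: [8, 11, 12, 14, 15, 18]; color 2: [7, 9, 10, 13, 16, 17]; color 3: [19].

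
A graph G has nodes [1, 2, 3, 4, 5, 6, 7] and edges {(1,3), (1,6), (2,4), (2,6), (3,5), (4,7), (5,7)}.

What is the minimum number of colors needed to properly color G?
χ(G) = 3

Clique number ω(G) = 2 (lower bound: χ ≥ ω).
Odd cycle [3, 5, 7, 4, 2, 6, 1] needs 3 colors (χ ≥ 3).
The coloring below uses 3 colors, so χ(G) = 3.
A valid 3-coloring: color 1: [3, 6, 7]; color 2: [1, 4, 5]; color 3: [2].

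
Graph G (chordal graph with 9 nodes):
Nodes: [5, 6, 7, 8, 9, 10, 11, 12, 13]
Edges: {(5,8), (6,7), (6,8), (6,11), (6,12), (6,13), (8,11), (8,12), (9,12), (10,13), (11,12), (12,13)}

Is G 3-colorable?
No, G is not 3-colorable

The clique on vertices [6, 8, 11, 12] has size 4 > 3, so it alone needs 4 colors.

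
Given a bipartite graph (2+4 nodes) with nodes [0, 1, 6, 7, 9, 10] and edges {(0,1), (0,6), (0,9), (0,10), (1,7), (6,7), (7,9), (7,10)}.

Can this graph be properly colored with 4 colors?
A valid 4-coloring: color 1: [0, 7]; color 2: [1, 6, 9, 10].
(χ(G) = 2 ≤ 4.)

Yes, G is 4-colorable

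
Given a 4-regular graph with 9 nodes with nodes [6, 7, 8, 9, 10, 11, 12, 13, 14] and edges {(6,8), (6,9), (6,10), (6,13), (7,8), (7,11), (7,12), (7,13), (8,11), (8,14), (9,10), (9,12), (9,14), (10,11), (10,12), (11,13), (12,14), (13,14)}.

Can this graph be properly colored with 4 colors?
Yes, G is 4-colorable

A valid 4-coloring: color 1: [6, 11, 14]; color 2: [8, 12, 13]; color 3: [7, 10]; color 4: [9].
(χ(G) = 3 ≤ 4.)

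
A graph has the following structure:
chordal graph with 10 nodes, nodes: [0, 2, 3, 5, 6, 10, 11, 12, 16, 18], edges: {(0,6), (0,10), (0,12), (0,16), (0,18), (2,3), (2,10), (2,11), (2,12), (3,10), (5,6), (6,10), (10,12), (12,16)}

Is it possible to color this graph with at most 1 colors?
No, G is not 1-colorable

The clique on vertices [0, 12, 16] has size 3 > 1, so it alone needs 3 colors.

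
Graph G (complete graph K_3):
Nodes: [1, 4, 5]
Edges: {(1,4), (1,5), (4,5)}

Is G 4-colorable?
A valid 4-coloring: color 1: [4]; color 2: [5]; color 3: [1].
(χ(G) = 3 ≤ 4.)

Yes, G is 4-colorable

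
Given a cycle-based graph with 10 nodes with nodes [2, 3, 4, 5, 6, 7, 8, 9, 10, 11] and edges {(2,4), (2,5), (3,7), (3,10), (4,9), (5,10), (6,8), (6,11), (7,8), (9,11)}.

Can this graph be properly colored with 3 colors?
Yes, G is 3-colorable

A valid 3-coloring: color 1: [3, 4, 5, 8, 11]; color 2: [2, 6, 7, 9, 10].
(χ(G) = 2 ≤ 3.)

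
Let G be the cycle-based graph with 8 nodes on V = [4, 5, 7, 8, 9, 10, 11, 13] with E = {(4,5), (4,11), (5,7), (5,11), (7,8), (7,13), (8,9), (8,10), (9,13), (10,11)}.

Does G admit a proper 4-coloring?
A valid 4-coloring: color 1: [7, 9, 11]; color 2: [5, 8, 13]; color 3: [4, 10].
(χ(G) = 3 ≤ 4.)

Yes, G is 4-colorable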